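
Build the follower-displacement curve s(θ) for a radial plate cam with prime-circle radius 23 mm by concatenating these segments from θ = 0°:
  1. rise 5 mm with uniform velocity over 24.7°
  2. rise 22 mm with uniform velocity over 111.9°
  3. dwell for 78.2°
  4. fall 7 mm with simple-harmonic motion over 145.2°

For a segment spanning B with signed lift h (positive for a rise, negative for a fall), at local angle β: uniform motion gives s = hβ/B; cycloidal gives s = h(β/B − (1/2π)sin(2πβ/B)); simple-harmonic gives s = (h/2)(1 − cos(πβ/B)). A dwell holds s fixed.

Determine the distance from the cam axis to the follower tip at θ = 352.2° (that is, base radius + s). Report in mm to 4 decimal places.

seg 1 [0°–24.7°] uniform, h=5: full span → s += 5 → s = 5.0000
seg 2 [24.7°–136.6°] uniform, h=22: full span → s += 22 → s = 27.0000
seg 3 [136.6°–214.8°] dwell: s stays 27.0000
seg 4 [214.8°–360°] simple-harmonic, h=-7: θ=352.2° here. β=137.4, B=145.2. -7/2·(1 − cos(π·0.9463)) = -6.9503 → s = 20.0497
radial distance = base radius + s = 23 + 20.0497 = 43.0497

43.0497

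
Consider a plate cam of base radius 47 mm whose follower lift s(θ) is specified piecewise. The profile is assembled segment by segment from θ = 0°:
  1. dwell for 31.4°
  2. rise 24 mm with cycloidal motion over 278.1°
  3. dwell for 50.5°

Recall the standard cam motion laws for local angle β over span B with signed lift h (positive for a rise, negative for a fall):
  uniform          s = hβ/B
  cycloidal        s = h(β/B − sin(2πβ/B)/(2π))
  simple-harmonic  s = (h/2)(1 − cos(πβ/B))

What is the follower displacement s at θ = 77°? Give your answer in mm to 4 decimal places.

seg 1 [0°–31.4°] dwell: s stays 0.0000
seg 2 [31.4°–309.5°] cycloidal, h=24: θ=77° here. β=45.6, B=278.1. 24·(0.1640 − sin(2π·0.1640)/(2π)) = 0.6601 → s = 0.6601

0.6601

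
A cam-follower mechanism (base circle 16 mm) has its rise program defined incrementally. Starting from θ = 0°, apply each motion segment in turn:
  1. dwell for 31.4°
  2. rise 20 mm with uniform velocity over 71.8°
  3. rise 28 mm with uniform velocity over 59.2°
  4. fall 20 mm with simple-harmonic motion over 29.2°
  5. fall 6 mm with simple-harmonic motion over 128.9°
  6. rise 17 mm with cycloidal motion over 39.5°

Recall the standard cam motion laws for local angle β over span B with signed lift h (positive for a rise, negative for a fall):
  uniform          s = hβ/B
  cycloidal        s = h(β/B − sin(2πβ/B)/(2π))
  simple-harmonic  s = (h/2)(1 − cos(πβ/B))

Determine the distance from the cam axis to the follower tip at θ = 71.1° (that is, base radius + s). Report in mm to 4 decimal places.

seg 1 [0°–31.4°] dwell: s stays 0.0000
seg 2 [31.4°–103.2°] uniform, h=20: θ=71.1° here. β=39.7, B=71.8. 20·39.7/71.8 = 11.0585 → s = 11.0585
radial distance = base radius + s = 16 + 11.0585 = 27.0585

27.0585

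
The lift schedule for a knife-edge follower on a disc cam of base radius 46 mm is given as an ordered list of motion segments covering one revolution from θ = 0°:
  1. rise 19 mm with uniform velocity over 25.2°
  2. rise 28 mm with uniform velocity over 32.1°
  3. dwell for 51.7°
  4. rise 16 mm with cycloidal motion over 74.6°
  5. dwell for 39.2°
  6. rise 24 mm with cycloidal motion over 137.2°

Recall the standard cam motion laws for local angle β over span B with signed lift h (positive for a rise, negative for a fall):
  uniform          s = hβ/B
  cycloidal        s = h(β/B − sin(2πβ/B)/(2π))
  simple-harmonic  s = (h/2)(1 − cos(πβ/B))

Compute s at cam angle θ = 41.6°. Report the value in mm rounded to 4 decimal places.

seg 1 [0°–25.2°] uniform, h=19: full span → s += 19 → s = 19.0000
seg 2 [25.2°–57.3°] uniform, h=28: θ=41.6° here. β=16.4, B=32.1. 28·16.4/32.1 = 14.3053 → s = 33.3053

33.3053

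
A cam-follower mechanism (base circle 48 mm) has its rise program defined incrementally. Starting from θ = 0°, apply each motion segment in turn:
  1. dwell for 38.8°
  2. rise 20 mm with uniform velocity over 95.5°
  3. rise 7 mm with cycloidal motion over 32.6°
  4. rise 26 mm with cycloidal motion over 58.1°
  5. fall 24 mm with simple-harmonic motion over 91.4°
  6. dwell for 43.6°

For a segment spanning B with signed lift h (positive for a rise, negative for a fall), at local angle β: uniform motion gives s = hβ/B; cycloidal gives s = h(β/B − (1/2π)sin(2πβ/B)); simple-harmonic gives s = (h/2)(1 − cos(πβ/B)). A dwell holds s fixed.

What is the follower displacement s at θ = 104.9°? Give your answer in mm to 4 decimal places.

seg 1 [0°–38.8°] dwell: s stays 0.0000
seg 2 [38.8°–134.3°] uniform, h=20: θ=104.9° here. β=66.1, B=95.5. 20·66.1/95.5 = 13.8429 → s = 13.8429

13.8429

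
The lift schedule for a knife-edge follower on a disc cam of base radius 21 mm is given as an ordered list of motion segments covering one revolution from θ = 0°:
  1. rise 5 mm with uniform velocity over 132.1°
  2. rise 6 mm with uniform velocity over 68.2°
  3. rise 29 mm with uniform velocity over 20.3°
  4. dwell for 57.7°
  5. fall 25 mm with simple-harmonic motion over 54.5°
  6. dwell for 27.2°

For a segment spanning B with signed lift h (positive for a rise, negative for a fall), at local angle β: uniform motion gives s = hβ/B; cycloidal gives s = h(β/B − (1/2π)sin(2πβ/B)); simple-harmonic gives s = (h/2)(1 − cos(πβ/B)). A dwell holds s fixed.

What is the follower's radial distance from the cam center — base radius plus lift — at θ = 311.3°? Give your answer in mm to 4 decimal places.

seg 1 [0°–132.1°] uniform, h=5: full span → s += 5 → s = 5.0000
seg 2 [132.1°–200.3°] uniform, h=6: full span → s += 6 → s = 11.0000
seg 3 [200.3°–220.6°] uniform, h=29: full span → s += 29 → s = 40.0000
seg 4 [220.6°–278.3°] dwell: s stays 40.0000
seg 5 [278.3°–332.8°] simple-harmonic, h=-25: θ=311.3° here. β=33, B=54.5. -25/2·(1 − cos(π·0.6055)) = -16.5677 → s = 23.4323
radial distance = base radius + s = 21 + 23.4323 = 44.4323

44.4323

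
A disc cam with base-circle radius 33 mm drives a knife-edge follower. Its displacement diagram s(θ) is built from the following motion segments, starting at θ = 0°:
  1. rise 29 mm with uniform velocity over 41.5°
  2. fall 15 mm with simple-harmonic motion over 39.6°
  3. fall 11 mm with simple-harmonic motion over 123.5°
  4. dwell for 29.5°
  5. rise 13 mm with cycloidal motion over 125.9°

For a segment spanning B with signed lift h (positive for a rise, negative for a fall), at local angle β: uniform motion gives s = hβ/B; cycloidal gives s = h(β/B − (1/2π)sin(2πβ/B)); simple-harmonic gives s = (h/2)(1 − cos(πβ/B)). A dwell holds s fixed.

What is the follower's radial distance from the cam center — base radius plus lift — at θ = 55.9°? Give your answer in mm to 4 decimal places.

seg 1 [0°–41.5°] uniform, h=29: full span → s += 29 → s = 29.0000
seg 2 [41.5°–81.1°] simple-harmonic, h=-15: θ=55.9° here. β=14.4, B=39.6. -15/2·(1 − cos(π·0.3636)) = -4.3844 → s = 24.6156
radial distance = base radius + s = 33 + 24.6156 = 57.6156

57.6156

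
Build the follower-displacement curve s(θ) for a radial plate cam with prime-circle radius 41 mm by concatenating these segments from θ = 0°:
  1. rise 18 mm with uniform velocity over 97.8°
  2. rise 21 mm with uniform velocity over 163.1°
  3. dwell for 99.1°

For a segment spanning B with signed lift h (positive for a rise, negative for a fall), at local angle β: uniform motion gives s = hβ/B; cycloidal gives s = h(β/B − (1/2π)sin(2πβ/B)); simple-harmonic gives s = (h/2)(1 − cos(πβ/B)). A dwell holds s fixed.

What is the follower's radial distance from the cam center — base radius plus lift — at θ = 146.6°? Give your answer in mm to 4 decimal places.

seg 1 [0°–97.8°] uniform, h=18: full span → s += 18 → s = 18.0000
seg 2 [97.8°–260.9°] uniform, h=21: θ=146.6° here. β=48.8, B=163.1. 21·48.8/163.1 = 6.2833 → s = 24.2833
radial distance = base radius + s = 41 + 24.2833 = 65.2833

65.2833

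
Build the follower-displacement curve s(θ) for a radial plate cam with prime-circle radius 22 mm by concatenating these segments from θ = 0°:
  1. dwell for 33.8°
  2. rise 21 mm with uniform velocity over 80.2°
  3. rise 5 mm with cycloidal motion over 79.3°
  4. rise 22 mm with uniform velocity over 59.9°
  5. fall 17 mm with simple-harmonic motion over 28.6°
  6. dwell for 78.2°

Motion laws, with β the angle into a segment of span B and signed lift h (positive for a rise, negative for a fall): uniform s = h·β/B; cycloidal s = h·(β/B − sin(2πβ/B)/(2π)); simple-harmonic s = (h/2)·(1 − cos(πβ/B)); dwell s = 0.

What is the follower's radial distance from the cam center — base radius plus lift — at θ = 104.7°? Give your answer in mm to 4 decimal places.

seg 1 [0°–33.8°] dwell: s stays 0.0000
seg 2 [33.8°–114°] uniform, h=21: θ=104.7° here. β=70.9, B=80.2. 21·70.9/80.2 = 18.5648 → s = 18.5648
radial distance = base radius + s = 22 + 18.5648 = 40.5648

40.5648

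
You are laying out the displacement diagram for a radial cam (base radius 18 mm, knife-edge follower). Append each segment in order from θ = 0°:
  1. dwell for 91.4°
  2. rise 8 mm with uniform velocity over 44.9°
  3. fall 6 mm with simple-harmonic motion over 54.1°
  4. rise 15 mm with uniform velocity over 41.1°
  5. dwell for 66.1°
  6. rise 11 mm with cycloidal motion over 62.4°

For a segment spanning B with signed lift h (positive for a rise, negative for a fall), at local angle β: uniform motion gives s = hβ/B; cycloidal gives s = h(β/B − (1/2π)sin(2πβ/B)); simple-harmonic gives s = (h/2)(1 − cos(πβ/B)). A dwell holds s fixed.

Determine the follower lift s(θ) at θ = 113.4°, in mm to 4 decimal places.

seg 1 [0°–91.4°] dwell: s stays 0.0000
seg 2 [91.4°–136.3°] uniform, h=8: θ=113.4° here. β=22, B=44.9. 8·22/44.9 = 3.9198 → s = 3.9198

3.9198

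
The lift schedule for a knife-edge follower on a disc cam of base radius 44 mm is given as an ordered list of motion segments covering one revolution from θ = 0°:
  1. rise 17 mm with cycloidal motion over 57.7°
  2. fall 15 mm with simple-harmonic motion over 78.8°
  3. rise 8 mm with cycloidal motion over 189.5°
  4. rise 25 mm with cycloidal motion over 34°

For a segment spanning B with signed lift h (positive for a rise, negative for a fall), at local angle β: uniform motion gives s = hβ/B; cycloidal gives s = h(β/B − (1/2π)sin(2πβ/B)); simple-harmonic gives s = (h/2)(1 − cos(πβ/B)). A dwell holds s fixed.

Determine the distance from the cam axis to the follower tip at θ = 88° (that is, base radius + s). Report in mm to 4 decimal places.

seg 1 [0°–57.7°] cycloidal, h=17: full span → s += 17 → s = 17.0000
seg 2 [57.7°–136.5°] simple-harmonic, h=-15: θ=88° here. β=30.3, B=78.8. -15/2·(1 − cos(π·0.3845)) = -4.8383 → s = 12.1617
radial distance = base radius + s = 44 + 12.1617 = 56.1617

56.1617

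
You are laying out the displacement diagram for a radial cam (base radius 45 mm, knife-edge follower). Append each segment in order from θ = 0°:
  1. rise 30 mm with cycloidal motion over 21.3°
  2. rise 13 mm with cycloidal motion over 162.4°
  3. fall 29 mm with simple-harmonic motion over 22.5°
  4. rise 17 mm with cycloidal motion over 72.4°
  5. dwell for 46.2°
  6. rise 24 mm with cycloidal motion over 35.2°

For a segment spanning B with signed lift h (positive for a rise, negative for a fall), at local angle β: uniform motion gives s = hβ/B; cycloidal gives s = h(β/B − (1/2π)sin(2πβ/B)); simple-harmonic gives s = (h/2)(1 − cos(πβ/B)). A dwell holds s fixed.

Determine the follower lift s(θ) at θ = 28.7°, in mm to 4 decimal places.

seg 1 [0°–21.3°] cycloidal, h=30: full span → s += 30 → s = 30.0000
seg 2 [21.3°–183.7°] cycloidal, h=13: θ=28.7° here. β=7.4, B=162.4. 13·(0.0456 − sin(2π·0.0456)/(2π)) = 0.0081 → s = 30.0081

30.0081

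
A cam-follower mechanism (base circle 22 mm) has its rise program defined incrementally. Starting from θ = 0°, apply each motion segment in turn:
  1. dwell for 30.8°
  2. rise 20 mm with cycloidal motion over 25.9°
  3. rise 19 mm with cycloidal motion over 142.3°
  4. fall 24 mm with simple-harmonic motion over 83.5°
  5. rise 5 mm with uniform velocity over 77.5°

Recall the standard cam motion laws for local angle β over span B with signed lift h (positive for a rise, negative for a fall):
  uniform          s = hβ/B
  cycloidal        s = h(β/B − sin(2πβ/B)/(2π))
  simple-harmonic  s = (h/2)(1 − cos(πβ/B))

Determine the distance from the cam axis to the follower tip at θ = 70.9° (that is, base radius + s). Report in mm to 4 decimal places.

seg 1 [0°–30.8°] dwell: s stays 0.0000
seg 2 [30.8°–56.7°] cycloidal, h=20: full span → s += 20 → s = 20.0000
seg 3 [56.7°–199°] cycloidal, h=19: θ=70.9° here. β=14.2, B=142.3. 19·(0.0998 − sin(2π·0.0998)/(2π)) = 0.1218 → s = 20.1218
radial distance = base radius + s = 22 + 20.1218 = 42.1218

42.1218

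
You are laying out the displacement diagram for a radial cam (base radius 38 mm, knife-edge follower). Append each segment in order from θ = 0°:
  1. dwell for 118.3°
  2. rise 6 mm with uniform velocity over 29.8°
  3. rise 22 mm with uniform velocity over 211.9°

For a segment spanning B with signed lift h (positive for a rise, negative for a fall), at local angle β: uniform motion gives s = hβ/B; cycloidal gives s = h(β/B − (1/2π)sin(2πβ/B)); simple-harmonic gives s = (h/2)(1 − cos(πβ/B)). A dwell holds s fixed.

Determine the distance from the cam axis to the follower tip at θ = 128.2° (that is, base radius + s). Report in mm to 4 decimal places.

seg 1 [0°–118.3°] dwell: s stays 0.0000
seg 2 [118.3°–148.1°] uniform, h=6: θ=128.2° here. β=9.9, B=29.8. 6·9.9/29.8 = 1.9933 → s = 1.9933
radial distance = base radius + s = 38 + 1.9933 = 39.9933

39.9933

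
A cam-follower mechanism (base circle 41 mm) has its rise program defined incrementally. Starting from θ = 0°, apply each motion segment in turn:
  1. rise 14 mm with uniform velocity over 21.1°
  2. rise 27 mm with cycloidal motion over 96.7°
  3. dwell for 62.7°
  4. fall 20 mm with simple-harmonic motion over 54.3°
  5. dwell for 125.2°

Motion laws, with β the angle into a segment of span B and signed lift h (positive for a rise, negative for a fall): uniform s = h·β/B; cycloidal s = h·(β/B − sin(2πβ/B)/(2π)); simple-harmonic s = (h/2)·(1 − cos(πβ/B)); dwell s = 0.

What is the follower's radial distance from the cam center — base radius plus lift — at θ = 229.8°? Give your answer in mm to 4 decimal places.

seg 1 [0°–21.1°] uniform, h=14: full span → s += 14 → s = 14.0000
seg 2 [21.1°–117.8°] cycloidal, h=27: full span → s += 27 → s = 41.0000
seg 3 [117.8°–180.5°] dwell: s stays 41.0000
seg 4 [180.5°–234.8°] simple-harmonic, h=-20: θ=229.8° here. β=49.3, B=54.3. -20/2·(1 − cos(π·0.9079)) = -19.5845 → s = 21.4155
radial distance = base radius + s = 41 + 21.4155 = 62.4155

62.4155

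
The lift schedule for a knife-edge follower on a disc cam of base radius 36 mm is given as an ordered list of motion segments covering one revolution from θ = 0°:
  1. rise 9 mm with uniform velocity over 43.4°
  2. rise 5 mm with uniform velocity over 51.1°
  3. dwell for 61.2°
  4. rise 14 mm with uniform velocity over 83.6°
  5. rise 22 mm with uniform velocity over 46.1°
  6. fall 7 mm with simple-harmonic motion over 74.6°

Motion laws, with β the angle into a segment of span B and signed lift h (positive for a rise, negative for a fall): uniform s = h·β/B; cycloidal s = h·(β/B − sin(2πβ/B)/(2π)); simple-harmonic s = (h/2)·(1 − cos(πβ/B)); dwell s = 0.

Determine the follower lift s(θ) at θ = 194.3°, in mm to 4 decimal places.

seg 1 [0°–43.4°] uniform, h=9: full span → s += 9 → s = 9.0000
seg 2 [43.4°–94.5°] uniform, h=5: full span → s += 5 → s = 14.0000
seg 3 [94.5°–155.7°] dwell: s stays 14.0000
seg 4 [155.7°–239.3°] uniform, h=14: θ=194.3° here. β=38.6, B=83.6. 14·38.6/83.6 = 6.4641 → s = 20.4641

20.4641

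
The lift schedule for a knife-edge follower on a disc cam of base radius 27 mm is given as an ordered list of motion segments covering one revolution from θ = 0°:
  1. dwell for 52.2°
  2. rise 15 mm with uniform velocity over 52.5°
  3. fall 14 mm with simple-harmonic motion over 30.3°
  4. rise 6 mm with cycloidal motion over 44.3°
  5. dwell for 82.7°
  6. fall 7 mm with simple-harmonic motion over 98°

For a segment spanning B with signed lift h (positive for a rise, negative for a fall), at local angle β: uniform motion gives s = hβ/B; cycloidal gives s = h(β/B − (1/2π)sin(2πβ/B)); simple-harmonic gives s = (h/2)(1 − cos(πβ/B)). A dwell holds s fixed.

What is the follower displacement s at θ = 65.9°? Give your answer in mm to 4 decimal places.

seg 1 [0°–52.2°] dwell: s stays 0.0000
seg 2 [52.2°–104.7°] uniform, h=15: θ=65.9° here. β=13.7, B=52.5. 15·13.7/52.5 = 3.9143 → s = 3.9143

3.9143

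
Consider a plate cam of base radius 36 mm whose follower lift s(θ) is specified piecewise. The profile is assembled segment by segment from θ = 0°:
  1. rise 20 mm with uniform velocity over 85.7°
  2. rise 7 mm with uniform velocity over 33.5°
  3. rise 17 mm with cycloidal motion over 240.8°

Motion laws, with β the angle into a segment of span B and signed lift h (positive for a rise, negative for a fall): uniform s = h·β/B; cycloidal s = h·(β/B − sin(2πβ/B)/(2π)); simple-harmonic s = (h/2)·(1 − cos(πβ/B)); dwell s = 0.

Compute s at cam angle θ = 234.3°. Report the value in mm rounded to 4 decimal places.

seg 1 [0°–85.7°] uniform, h=20: full span → s += 20 → s = 20.0000
seg 2 [85.7°–119.2°] uniform, h=7: full span → s += 7 → s = 27.0000
seg 3 [119.2°–360°] cycloidal, h=17: θ=234.3° here. β=115.1, B=240.8. 17·(0.4780 − sin(2π·0.4780)/(2π)) = 7.7529 → s = 34.7529

34.7529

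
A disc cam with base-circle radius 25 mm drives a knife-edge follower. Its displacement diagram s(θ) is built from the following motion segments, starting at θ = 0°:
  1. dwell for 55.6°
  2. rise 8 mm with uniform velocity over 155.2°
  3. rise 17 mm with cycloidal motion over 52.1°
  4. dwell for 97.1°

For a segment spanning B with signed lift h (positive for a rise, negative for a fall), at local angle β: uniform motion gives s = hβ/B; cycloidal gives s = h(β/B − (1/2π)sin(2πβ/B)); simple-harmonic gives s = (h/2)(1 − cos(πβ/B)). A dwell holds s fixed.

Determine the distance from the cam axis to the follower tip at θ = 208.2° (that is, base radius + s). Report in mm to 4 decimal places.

seg 1 [0°–55.6°] dwell: s stays 0.0000
seg 2 [55.6°–210.8°] uniform, h=8: θ=208.2° here. β=152.6, B=155.2. 8·152.6/155.2 = 7.8660 → s = 7.8660
radial distance = base radius + s = 25 + 7.8660 = 32.8660

32.8660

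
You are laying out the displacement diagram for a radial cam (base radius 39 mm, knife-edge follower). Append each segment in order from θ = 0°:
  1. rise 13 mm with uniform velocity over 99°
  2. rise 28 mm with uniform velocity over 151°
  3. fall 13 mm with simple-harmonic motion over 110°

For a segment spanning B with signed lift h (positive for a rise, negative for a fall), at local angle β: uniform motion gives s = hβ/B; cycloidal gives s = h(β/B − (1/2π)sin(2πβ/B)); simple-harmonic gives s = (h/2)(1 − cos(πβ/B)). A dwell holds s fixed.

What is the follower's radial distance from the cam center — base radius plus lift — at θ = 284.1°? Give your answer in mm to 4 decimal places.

seg 1 [0°–99°] uniform, h=13: full span → s += 13 → s = 13.0000
seg 2 [99°–250°] uniform, h=28: full span → s += 28 → s = 41.0000
seg 3 [250°–360°] simple-harmonic, h=-13: θ=284.1° here. β=34.1, B=110. -13/2·(1 − cos(π·0.3100)) = -2.8465 → s = 38.1535
radial distance = base radius + s = 39 + 38.1535 = 77.1535

77.1535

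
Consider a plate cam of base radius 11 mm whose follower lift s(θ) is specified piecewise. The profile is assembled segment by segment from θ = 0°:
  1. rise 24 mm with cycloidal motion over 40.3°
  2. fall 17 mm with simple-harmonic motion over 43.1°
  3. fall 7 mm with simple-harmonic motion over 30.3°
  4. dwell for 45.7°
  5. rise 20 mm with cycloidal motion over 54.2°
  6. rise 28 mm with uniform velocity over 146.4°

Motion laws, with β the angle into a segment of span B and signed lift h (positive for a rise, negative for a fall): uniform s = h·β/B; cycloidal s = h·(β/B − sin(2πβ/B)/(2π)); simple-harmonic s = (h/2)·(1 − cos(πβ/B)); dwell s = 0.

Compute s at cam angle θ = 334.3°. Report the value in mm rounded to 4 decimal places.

seg 1 [0°–40.3°] cycloidal, h=24: full span → s += 24 → s = 24.0000
seg 2 [40.3°–83.4°] simple-harmonic, h=-17: full span → s += -17 → s = 7.0000
seg 3 [83.4°–113.7°] simple-harmonic, h=-7: full span → s += -7 → s = 0.0000
seg 4 [113.7°–159.4°] dwell: s stays 0.0000
seg 5 [159.4°–213.6°] cycloidal, h=20: full span → s += 20 → s = 20.0000
seg 6 [213.6°–360°] uniform, h=28: θ=334.3° here. β=120.7, B=146.4. 28·120.7/146.4 = 23.0847 → s = 43.0847

43.0847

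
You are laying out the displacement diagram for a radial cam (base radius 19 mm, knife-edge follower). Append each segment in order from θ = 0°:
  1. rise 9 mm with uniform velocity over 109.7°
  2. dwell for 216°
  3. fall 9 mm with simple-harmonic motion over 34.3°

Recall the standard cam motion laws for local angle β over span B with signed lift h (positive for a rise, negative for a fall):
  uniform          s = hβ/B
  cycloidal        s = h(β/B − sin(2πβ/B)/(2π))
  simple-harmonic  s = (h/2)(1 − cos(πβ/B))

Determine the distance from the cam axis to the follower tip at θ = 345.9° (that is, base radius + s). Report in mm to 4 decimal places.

seg 1 [0°–109.7°] uniform, h=9: full span → s += 9 → s = 9.0000
seg 2 [109.7°–325.7°] dwell: s stays 9.0000
seg 3 [325.7°–360°] simple-harmonic, h=-9: θ=345.9° here. β=20.2, B=34.3. -9/2·(1 − cos(π·0.5889)) = -5.7408 → s = 3.2592
radial distance = base radius + s = 19 + 3.2592 = 22.2592

22.2592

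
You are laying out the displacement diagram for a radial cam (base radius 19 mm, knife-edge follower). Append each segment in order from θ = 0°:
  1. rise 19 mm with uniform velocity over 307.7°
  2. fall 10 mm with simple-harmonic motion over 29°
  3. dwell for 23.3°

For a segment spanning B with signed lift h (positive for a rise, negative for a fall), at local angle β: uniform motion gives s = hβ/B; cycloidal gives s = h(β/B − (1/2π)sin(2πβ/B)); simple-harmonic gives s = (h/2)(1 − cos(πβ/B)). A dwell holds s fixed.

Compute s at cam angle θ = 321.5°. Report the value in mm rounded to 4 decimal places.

seg 1 [0°–307.7°] uniform, h=19: full span → s += 19 → s = 19.0000
seg 2 [307.7°–336.7°] simple-harmonic, h=-10: θ=321.5° here. β=13.8, B=29. -10/2·(1 − cos(π·0.4759)) = -4.6212 → s = 14.3788

14.3788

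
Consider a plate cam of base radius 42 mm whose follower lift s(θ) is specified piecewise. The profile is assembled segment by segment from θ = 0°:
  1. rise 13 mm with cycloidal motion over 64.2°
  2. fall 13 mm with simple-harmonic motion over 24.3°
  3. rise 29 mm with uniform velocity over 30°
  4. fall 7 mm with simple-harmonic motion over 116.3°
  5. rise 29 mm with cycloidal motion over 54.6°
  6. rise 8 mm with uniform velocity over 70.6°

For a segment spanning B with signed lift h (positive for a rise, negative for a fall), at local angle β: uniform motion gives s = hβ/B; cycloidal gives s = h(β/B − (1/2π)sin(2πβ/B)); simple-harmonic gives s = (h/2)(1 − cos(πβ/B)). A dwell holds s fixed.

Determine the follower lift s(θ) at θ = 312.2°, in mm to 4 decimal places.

seg 1 [0°–64.2°] cycloidal, h=13: full span → s += 13 → s = 13.0000
seg 2 [64.2°–88.5°] simple-harmonic, h=-13: full span → s += -13 → s = 0.0000
seg 3 [88.5°–118.5°] uniform, h=29: full span → s += 29 → s = 29.0000
seg 4 [118.5°–234.8°] simple-harmonic, h=-7: full span → s += -7 → s = 22.0000
seg 5 [234.8°–289.4°] cycloidal, h=29: full span → s += 29 → s = 51.0000
seg 6 [289.4°–360°] uniform, h=8: θ=312.2° here. β=22.8, B=70.6. 8·22.8/70.6 = 2.5836 → s = 53.5836

53.5836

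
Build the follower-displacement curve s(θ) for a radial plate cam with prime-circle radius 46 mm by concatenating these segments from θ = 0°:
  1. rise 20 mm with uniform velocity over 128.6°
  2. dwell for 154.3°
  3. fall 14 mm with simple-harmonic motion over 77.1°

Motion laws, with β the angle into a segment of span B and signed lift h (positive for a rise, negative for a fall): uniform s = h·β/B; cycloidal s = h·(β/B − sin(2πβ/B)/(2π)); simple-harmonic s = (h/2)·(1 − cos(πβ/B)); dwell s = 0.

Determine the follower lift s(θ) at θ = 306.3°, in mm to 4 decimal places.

seg 1 [0°–128.6°] uniform, h=20: full span → s += 20 → s = 20.0000
seg 2 [128.6°–282.9°] dwell: s stays 20.0000
seg 3 [282.9°–360°] simple-harmonic, h=-14: θ=306.3° here. β=23.4, B=77.1. -14/2·(1 − cos(π·0.3035)) = -2.9481 → s = 17.0519

17.0519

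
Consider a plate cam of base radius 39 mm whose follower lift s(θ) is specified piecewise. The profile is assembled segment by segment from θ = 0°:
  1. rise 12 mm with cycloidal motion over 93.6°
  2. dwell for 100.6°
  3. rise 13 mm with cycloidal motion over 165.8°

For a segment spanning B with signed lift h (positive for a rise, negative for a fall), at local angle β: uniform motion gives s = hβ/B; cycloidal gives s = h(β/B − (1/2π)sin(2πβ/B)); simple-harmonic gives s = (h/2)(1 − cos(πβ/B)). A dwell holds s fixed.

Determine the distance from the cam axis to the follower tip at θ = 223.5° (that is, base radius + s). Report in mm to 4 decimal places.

seg 1 [0°–93.6°] cycloidal, h=12: full span → s += 12 → s = 12.0000
seg 2 [93.6°–194.2°] dwell: s stays 12.0000
seg 3 [194.2°–360°] cycloidal, h=13: θ=223.5° here. β=29.3, B=165.8. 13·(0.1767 − sin(2π·0.1767)/(2π)) = 0.4438 → s = 12.4438
radial distance = base radius + s = 39 + 12.4438 = 51.4438

51.4438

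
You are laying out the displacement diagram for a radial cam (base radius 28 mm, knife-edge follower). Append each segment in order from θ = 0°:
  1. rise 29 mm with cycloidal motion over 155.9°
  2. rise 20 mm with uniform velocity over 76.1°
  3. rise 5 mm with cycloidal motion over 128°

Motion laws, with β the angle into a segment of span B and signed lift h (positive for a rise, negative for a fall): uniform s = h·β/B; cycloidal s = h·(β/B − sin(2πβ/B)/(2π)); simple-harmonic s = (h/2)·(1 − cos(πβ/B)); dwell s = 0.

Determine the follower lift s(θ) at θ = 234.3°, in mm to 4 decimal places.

seg 1 [0°–155.9°] cycloidal, h=29: full span → s += 29 → s = 29.0000
seg 2 [155.9°–232°] uniform, h=20: full span → s += 20 → s = 49.0000
seg 3 [232°–360°] cycloidal, h=5: θ=234.3° here. β=2.3, B=128. 5·(0.0180 − sin(2π·0.0180)/(2π)) = 0.0002 → s = 49.0002

49.0002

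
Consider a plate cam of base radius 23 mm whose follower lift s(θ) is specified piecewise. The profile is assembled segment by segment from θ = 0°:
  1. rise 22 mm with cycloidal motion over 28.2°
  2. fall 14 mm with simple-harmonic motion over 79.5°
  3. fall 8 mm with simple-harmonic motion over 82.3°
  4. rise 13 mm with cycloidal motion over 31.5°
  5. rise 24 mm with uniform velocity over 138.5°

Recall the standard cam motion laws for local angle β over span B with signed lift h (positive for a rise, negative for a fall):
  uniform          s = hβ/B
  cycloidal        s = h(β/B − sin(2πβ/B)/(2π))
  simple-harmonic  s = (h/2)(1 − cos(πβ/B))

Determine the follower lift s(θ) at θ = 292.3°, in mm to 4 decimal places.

seg 1 [0°–28.2°] cycloidal, h=22: full span → s += 22 → s = 22.0000
seg 2 [28.2°–107.7°] simple-harmonic, h=-14: full span → s += -14 → s = 8.0000
seg 3 [107.7°–190°] simple-harmonic, h=-8: full span → s += -8 → s = 0.0000
seg 4 [190°–221.5°] cycloidal, h=13: full span → s += 13 → s = 13.0000
seg 5 [221.5°–360°] uniform, h=24: θ=292.3° here. β=70.8, B=138.5. 24·70.8/138.5 = 12.2686 → s = 25.2686

25.2686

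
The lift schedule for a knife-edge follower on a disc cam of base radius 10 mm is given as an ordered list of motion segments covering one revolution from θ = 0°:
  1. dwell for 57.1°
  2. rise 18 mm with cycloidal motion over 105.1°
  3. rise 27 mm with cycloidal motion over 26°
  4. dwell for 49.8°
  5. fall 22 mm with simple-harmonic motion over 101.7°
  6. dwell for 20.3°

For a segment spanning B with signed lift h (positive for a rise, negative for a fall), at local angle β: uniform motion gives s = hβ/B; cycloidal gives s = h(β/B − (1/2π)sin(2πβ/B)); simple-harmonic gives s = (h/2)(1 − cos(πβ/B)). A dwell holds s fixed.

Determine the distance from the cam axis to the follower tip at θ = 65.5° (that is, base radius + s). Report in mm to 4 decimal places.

seg 1 [0°–57.1°] dwell: s stays 0.0000
seg 2 [57.1°–162.2°] cycloidal, h=18: θ=65.5° here. β=8.4, B=105.1. 18·(0.0799 − sin(2π·0.0799)/(2π)) = 0.0597 → s = 0.0597
radial distance = base radius + s = 10 + 0.0597 = 10.0597

10.0597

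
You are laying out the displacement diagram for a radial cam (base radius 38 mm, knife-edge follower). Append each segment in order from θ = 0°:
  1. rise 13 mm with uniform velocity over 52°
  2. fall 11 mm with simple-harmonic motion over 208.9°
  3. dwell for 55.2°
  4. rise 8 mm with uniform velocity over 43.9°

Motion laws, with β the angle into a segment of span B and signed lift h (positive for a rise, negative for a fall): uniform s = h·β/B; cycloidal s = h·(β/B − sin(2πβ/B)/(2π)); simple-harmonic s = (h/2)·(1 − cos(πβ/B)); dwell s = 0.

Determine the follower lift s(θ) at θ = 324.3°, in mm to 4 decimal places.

seg 1 [0°–52°] uniform, h=13: full span → s += 13 → s = 13.0000
seg 2 [52°–260.9°] simple-harmonic, h=-11: full span → s += -11 → s = 2.0000
seg 3 [260.9°–316.1°] dwell: s stays 2.0000
seg 4 [316.1°–360°] uniform, h=8: θ=324.3° here. β=8.2, B=43.9. 8·8.2/43.9 = 1.4943 → s = 3.4943

3.4943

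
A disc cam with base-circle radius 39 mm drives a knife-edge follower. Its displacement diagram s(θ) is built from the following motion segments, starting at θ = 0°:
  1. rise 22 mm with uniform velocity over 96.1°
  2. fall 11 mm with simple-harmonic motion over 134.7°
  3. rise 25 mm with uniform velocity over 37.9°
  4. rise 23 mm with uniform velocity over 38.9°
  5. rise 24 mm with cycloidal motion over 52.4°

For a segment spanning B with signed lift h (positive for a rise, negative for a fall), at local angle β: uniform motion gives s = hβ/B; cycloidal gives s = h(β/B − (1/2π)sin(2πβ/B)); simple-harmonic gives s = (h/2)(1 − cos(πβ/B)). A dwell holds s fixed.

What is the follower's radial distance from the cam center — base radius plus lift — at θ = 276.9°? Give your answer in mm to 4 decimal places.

seg 1 [0°–96.1°] uniform, h=22: full span → s += 22 → s = 22.0000
seg 2 [96.1°–230.8°] simple-harmonic, h=-11: full span → s += -11 → s = 11.0000
seg 3 [230.8°–268.7°] uniform, h=25: full span → s += 25 → s = 36.0000
seg 4 [268.7°–307.6°] uniform, h=23: θ=276.9° here. β=8.2, B=38.9. 23·8.2/38.9 = 4.8483 → s = 40.8483
radial distance = base radius + s = 39 + 40.8483 = 79.8483

79.8483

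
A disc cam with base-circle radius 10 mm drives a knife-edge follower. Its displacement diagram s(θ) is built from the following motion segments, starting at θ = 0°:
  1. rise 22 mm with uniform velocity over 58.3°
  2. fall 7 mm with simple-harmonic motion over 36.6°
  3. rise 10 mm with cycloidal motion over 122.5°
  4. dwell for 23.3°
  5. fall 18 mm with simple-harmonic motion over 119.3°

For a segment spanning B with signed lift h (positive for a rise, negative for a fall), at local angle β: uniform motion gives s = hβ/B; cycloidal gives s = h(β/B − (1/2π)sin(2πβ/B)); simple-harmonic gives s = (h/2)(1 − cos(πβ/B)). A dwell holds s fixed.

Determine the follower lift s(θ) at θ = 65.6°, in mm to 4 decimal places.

seg 1 [0°–58.3°] uniform, h=22: full span → s += 22 → s = 22.0000
seg 2 [58.3°–94.9°] simple-harmonic, h=-7: θ=65.6° here. β=7.3, B=36.6. -7/2·(1 − cos(π·0.1995)) = -0.6649 → s = 21.3351

21.3351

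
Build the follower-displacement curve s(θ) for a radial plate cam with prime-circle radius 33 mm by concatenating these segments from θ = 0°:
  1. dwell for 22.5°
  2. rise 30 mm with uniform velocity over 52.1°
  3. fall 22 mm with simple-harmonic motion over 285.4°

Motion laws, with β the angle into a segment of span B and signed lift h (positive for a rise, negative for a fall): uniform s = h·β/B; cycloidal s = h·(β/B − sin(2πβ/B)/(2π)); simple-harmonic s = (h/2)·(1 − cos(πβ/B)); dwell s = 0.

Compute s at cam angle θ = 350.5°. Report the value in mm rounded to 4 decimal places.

seg 1 [0°–22.5°] dwell: s stays 0.0000
seg 2 [22.5°–74.6°] uniform, h=30: full span → s += 30 → s = 30.0000
seg 3 [74.6°–360°] simple-harmonic, h=-22: θ=350.5° here. β=275.9, B=285.4. -22/2·(1 − cos(π·0.9667)) = -21.9399 → s = 8.0601

8.0601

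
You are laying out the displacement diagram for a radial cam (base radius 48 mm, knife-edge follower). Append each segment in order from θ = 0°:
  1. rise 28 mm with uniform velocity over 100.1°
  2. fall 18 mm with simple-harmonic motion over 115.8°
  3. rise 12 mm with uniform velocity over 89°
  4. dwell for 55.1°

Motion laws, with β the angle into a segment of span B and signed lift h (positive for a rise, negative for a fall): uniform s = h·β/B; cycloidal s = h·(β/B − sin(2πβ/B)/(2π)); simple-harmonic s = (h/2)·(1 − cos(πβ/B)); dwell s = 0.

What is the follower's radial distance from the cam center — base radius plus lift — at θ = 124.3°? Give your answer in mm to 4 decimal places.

seg 1 [0°–100.1°] uniform, h=28: full span → s += 28 → s = 28.0000
seg 2 [100.1°–215.9°] simple-harmonic, h=-18: θ=124.3° here. β=24.2, B=115.8. -18/2·(1 − cos(π·0.2090)) = -1.8710 → s = 26.1290
radial distance = base radius + s = 48 + 26.1290 = 74.1290

74.1290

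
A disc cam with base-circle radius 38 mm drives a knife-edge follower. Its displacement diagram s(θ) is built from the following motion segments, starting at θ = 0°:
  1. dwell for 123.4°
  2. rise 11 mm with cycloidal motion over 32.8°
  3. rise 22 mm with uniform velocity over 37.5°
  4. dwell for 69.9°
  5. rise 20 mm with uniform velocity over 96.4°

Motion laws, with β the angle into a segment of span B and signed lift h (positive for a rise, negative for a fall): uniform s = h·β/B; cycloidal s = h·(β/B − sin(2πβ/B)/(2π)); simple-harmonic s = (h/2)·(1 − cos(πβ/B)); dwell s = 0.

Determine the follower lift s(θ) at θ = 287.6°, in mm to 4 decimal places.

seg 1 [0°–123.4°] dwell: s stays 0.0000
seg 2 [123.4°–156.2°] cycloidal, h=11: full span → s += 11 → s = 11.0000
seg 3 [156.2°–193.7°] uniform, h=22: full span → s += 22 → s = 33.0000
seg 4 [193.7°–263.6°] dwell: s stays 33.0000
seg 5 [263.6°–360°] uniform, h=20: θ=287.6° here. β=24, B=96.4. 20·24/96.4 = 4.9793 → s = 37.9793

37.9793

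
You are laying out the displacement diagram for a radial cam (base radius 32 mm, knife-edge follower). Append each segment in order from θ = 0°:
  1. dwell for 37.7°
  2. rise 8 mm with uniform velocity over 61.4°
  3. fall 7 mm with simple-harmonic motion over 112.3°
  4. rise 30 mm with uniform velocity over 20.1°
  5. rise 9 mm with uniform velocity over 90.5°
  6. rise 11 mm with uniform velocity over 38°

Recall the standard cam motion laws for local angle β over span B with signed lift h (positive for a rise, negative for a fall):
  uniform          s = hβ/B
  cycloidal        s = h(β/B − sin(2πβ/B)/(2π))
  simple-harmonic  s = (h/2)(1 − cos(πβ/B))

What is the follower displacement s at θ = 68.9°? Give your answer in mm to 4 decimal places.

seg 1 [0°–37.7°] dwell: s stays 0.0000
seg 2 [37.7°–99.1°] uniform, h=8: θ=68.9° here. β=31.2, B=61.4. 8·31.2/61.4 = 4.0651 → s = 4.0651

4.0651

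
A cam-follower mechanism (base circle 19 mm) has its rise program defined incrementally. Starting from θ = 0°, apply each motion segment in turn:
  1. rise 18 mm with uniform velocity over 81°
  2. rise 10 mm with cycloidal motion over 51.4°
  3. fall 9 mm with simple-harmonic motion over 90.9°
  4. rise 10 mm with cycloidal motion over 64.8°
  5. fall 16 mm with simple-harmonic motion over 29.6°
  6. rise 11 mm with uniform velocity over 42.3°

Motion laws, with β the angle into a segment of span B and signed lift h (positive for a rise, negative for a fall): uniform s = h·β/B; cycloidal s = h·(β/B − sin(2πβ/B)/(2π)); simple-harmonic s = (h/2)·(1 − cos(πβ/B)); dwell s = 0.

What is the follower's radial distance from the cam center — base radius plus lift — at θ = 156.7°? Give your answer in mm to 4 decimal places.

seg 1 [0°–81°] uniform, h=18: full span → s += 18 → s = 18.0000
seg 2 [81°–132.4°] cycloidal, h=10: full span → s += 10 → s = 28.0000
seg 3 [132.4°–223.3°] simple-harmonic, h=-9: θ=156.7° here. β=24.3, B=90.9. -9/2·(1 − cos(π·0.2673)) = -1.4959 → s = 26.5041
radial distance = base radius + s = 19 + 26.5041 = 45.5041

45.5041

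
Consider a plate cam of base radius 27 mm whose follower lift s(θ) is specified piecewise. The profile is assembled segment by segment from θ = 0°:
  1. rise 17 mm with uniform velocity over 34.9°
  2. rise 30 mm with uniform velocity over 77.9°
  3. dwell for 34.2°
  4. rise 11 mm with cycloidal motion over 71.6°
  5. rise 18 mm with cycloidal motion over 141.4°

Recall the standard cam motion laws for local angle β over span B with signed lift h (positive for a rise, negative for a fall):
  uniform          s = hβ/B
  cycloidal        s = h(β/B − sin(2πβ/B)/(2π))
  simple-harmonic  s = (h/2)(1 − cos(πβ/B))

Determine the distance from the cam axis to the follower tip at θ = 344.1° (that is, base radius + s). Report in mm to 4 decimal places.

seg 1 [0°–34.9°] uniform, h=17: full span → s += 17 → s = 17.0000
seg 2 [34.9°–112.8°] uniform, h=30: full span → s += 30 → s = 47.0000
seg 3 [112.8°–147°] dwell: s stays 47.0000
seg 4 [147°–218.6°] cycloidal, h=11: full span → s += 11 → s = 58.0000
seg 5 [218.6°–360°] cycloidal, h=18: θ=344.1° here. β=125.5, B=141.4. 18·(0.8876 − sin(2π·0.8876)/(2π)) = 17.8358 → s = 75.8358
radial distance = base radius + s = 27 + 75.8358 = 102.8358

102.8358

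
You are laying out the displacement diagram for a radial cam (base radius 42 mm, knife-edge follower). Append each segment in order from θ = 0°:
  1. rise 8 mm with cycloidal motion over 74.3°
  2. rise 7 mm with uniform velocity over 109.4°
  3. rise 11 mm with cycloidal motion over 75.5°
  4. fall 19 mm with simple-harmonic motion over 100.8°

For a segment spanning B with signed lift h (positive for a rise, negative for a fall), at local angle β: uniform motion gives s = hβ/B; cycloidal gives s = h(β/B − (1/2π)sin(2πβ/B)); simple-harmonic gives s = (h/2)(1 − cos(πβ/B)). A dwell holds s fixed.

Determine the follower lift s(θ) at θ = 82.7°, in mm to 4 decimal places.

seg 1 [0°–74.3°] cycloidal, h=8: full span → s += 8 → s = 8.0000
seg 2 [74.3°–183.7°] uniform, h=7: θ=82.7° here. β=8.4, B=109.4. 7·8.4/109.4 = 0.5375 → s = 8.5375

8.5375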